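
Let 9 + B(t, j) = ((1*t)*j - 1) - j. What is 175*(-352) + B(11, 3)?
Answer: -61580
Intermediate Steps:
B(t, j) = -10 - j + j*t (B(t, j) = -9 + (((1*t)*j - 1) - j) = -9 + ((t*j - 1) - j) = -9 + ((j*t - 1) - j) = -9 + ((-1 + j*t) - j) = -9 + (-1 - j + j*t) = -10 - j + j*t)
175*(-352) + B(11, 3) = 175*(-352) + (-10 - 1*3 + 3*11) = -61600 + (-10 - 3 + 33) = -61600 + 20 = -61580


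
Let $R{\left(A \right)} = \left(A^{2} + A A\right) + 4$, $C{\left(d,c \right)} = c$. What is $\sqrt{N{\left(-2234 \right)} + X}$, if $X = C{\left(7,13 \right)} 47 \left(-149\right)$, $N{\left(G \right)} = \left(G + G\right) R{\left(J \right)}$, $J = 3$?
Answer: $i \sqrt{189335} \approx 435.13 i$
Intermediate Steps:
$R{\left(A \right)} = 4 + 2 A^{2}$ ($R{\left(A \right)} = \left(A^{2} + A^{2}\right) + 4 = 2 A^{2} + 4 = 4 + 2 A^{2}$)
$N{\left(G \right)} = 44 G$ ($N{\left(G \right)} = \left(G + G\right) \left(4 + 2 \cdot 3^{2}\right) = 2 G \left(4 + 2 \cdot 9\right) = 2 G \left(4 + 18\right) = 2 G 22 = 44 G$)
$X = -91039$ ($X = 13 \cdot 47 \left(-149\right) = 611 \left(-149\right) = -91039$)
$\sqrt{N{\left(-2234 \right)} + X} = \sqrt{44 \left(-2234\right) - 91039} = \sqrt{-98296 - 91039} = \sqrt{-189335} = i \sqrt{189335}$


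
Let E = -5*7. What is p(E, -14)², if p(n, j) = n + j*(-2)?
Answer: 49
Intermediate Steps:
E = -35
p(n, j) = n - 2*j
p(E, -14)² = (-35 - 2*(-14))² = (-35 + 28)² = (-7)² = 49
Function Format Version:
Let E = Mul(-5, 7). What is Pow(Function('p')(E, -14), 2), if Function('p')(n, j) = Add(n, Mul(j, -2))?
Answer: 49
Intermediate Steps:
E = -35
Function('p')(n, j) = Add(n, Mul(-2, j))
Pow(Function('p')(E, -14), 2) = Pow(Add(-35, Mul(-2, -14)), 2) = Pow(Add(-35, 28), 2) = Pow(-7, 2) = 49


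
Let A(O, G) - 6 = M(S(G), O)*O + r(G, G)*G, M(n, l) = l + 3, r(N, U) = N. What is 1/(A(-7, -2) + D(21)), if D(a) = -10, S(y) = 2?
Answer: 1/28 ≈ 0.035714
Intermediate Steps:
M(n, l) = 3 + l
A(O, G) = 6 + G² + O*(3 + O) (A(O, G) = 6 + ((3 + O)*O + G*G) = 6 + (O*(3 + O) + G²) = 6 + (G² + O*(3 + O)) = 6 + G² + O*(3 + O))
1/(A(-7, -2) + D(21)) = 1/((6 + (-2)² - 7*(3 - 7)) - 10) = 1/((6 + 4 - 7*(-4)) - 10) = 1/((6 + 4 + 28) - 10) = 1/(38 - 10) = 1/28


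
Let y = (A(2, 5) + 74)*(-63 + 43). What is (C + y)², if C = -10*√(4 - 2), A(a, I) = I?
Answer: 2496600 + 31600*√2 ≈ 2.5413e+6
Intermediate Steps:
y = -1580 (y = (5 + 74)*(-63 + 43) = 79*(-20) = -1580)
C = -10*√2 ≈ -14.142
(C + y)² = (-10*√2 - 1580)² = (-1580 - 10*√2)²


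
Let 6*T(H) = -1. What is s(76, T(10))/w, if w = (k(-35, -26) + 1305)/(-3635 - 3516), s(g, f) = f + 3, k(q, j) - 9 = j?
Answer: -121567/7728 ≈ -15.731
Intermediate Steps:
k(q, j) = 9 + j
T(H) = -⅙ (T(H) = (⅙)*(-1) = -⅙)
s(g, f) = 3 + f
w = -1288/7151 (w = ((9 - 26) + 1305)/(-3635 - 3516) = (-17 + 1305)/(-7151) = 1288*(-1/7151) = -1288/7151 ≈ -0.18011)
s(76, T(10))/w = (3 - ⅙)/(-1288/7151) = (17/6)*(-7151/1288) = -121567/7728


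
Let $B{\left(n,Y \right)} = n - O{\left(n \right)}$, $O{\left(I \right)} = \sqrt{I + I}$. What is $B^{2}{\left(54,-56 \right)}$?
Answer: $3024 - 648 \sqrt{3} \approx 1901.6$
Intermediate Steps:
$O{\left(I \right)} = \sqrt{2} \sqrt{I}$ ($O{\left(I \right)} = \sqrt{2 I} = \sqrt{2} \sqrt{I}$)
$B{\left(n,Y \right)} = n - \sqrt{2} \sqrt{n}$
$B^{2}{\left(54,-56 \right)} = \left(54 - \sqrt{2} \sqrt{54}\right)^{2} = \left(54 - \sqrt{2} \cdot 3 \sqrt{6}\right)^{2} = \left(54 - 6 \sqrt{3}\right)^{2}$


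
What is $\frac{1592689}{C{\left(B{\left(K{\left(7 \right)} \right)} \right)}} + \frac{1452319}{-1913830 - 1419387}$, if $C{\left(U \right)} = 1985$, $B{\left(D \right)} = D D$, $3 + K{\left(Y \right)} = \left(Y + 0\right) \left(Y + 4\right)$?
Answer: $\frac{5305895197298}{6616435745} \approx 801.93$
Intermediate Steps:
$K{\left(Y \right)} = -3 + Y \left(4 + Y\right)$ ($K{\left(Y \right)} = -3 + \left(Y + 0\right) \left(Y + 4\right) = -3 + Y \left(4 + Y\right)$)
$B{\left(D \right)} = D^{2}$
$\frac{1592689}{C{\left(B{\left(K{\left(7 \right)} \right)} \right)}} + \frac{1452319}{-1913830 - 1419387} = \frac{1592689}{1985} + \frac{1452319}{-1913830 - 1419387} = 1592689 \cdot \frac{1}{1985} + \frac{1452319}{-1913830 - 1419387} = \frac{1592689}{1985} + \frac{1452319}{-3333217} = \frac{1592689}{1985} + 1452319 \left(- \frac{1}{3333217}\right) = \frac{1592689}{1985} - \frac{1452319}{3333217} = \frac{5305895197298}{6616435745}$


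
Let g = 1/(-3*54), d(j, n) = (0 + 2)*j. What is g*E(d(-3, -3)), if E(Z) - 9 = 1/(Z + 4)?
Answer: -17/324 ≈ -0.052469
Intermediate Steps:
d(j, n) = 2*j
E(Z) = 9 + 1/(4 + Z) (E(Z) = 9 + 1/(Z + 4) = 9 + 1/(4 + Z))
g = -1/162 (g = 1/(-162) = -1/162 ≈ -0.0061728)
g*E(d(-3, -3)) = -(37 + 9*(2*(-3)))/(162*(4 + 2*(-3))) = -(37 + 9*(-6))/(162*(4 - 6)) = -(37 - 54)/(162*(-2)) = -(-1)*(-17)/324 = -1/162*17/2 = -17/324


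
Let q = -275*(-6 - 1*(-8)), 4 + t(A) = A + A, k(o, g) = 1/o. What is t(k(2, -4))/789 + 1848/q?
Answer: -22117/6575 ≈ -3.3638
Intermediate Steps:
t(A) = -4 + 2*A (t(A) = -4 + (A + A) = -4 + 2*A)
q = -550 (q = -275*(-6 + 8) = -275*2 = -550)
t(k(2, -4))/789 + 1848/q = (-4 + 2/2)/789 + 1848/(-550) = (-4 + 2*(1/2))*(1/789) + 1848*(-1/550) = (-4 + 1)*(1/789) - 84/25 = -3*1/789 - 84/25 = -1/263 - 84/25 = -22117/6575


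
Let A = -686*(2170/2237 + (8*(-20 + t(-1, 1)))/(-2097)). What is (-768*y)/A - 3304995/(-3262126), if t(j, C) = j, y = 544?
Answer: 10891958731247991/18748602700982 ≈ 580.95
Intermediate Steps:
A = -1126481972/1563663 (A = -686*(2170/2237 + (8*(-20 - 1))/(-2097)) = -686*(2170*(1/2237) + (8*(-21))*(-1/2097)) = -686*(2170/2237 - 168*(-1/2097)) = -686*(2170/2237 + 56/699) = -686*1642102/1563663 = -1126481972/1563663 ≈ -720.41)
(-768*y)/A - 3304995/(-3262126) = (-768*544)/(-1126481972/1563663) - 3304995/(-3262126) = -417792*(-1563663/1126481972) - 3304995*(-1/3262126) = 163321473024/281620493 + 3304995/3262126 = 10891958731247991/18748602700982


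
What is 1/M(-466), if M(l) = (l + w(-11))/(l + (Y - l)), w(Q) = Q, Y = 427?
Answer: -427/477 ≈ -0.89518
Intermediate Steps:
M(l) = -11/427 + l/427 (M(l) = (l - 11)/(l + (427 - l)) = (-11 + l)/427 = (-11 + l)*(1/427) = -11/427 + l/427)
1/M(-466) = 1/(-11/427 + (1/427)*(-466)) = 1/(-11/427 - 466/427) = 1/(-477/427) = -427/477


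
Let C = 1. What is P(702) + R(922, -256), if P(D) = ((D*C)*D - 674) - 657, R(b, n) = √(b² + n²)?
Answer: 491473 + 2*√228905 ≈ 4.9243e+5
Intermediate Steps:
P(D) = -1331 + D² (P(D) = ((D*1)*D - 674) - 657 = (D*D - 674) - 657 = (D² - 674) - 657 = (-674 + D²) - 657 = -1331 + D²)
P(702) + R(922, -256) = (-1331 + 702²) + √(922² + (-256)²) = (-1331 + 492804) + √(850084 + 65536) = 491473 + √915620 = 491473 + 2*√228905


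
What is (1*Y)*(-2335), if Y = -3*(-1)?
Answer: -7005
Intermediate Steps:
Y = 3
(1*Y)*(-2335) = (1*3)*(-2335) = 3*(-2335) = -7005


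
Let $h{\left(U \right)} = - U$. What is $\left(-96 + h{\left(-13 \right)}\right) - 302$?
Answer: $-385$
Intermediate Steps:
$\left(-96 + h{\left(-13 \right)}\right) - 302 = \left(-96 - -13\right) - 302 = \left(-96 + 13\right) - 302 = -83 - 302 = -385$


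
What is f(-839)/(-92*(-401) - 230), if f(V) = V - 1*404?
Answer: -1243/36662 ≈ -0.033904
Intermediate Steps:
f(V) = -404 + V (f(V) = V - 404 = -404 + V)
f(-839)/(-92*(-401) - 230) = (-404 - 839)/(-92*(-401) - 230) = -1243/(36892 - 230) = -1243/36662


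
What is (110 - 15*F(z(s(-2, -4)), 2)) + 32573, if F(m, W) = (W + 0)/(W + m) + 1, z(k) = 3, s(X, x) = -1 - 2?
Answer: 32662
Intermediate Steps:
s(X, x) = -3
F(m, W) = 1 + W/(W + m) (F(m, W) = W/(W + m) + 1 = 1 + W/(W + m))
(110 - 15*F(z(s(-2, -4)), 2)) + 32573 = (110 - 15*(3 + 2*2)/(2 + 3)) + 32573 = (110 - 15*(3 + 4)/5) + 32573 = (110 - 3*7) + 32573 = (110 - 15*7/5) + 32573 = (110 - 21) + 32573 = 89 + 32573 = 32662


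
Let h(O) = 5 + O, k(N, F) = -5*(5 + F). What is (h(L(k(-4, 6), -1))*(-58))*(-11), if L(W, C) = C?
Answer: 2552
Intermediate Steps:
k(N, F) = -25 - 5*F
(h(L(k(-4, 6), -1))*(-58))*(-11) = ((5 - 1)*(-58))*(-11) = (4*(-58))*(-11) = -232*(-11) = 2552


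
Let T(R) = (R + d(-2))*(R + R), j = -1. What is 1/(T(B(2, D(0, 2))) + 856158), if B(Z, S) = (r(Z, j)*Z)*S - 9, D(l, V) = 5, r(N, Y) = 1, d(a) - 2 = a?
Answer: 1/856160 ≈ 1.1680e-6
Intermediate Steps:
d(a) = 2 + a
B(Z, S) = -9 + S*Z (B(Z, S) = (1*Z)*S - 9 = Z*S - 9 = S*Z - 9 = -9 + S*Z)
T(R) = 2*R² (T(R) = (R + (2 - 2))*(R + R) = (R + 0)*(2*R) = R*(2*R) = 2*R²)
1/(T(B(2, D(0, 2))) + 856158) = 1/(2*(-9 + 5*2)² + 856158) = 1/(2*(-9 + 10)² + 856158) = 1/(2*1² + 856158) = 1/(2*1 + 856158) = 1/(2 + 856158) = 1/856160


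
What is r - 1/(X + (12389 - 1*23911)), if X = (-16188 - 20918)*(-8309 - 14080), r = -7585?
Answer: -6301274490521/830754712 ≈ -7585.0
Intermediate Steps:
X = 830766234 (X = -37106*(-22389) = 830766234)
r - 1/(X + (12389 - 1*23911)) = -7585 - 1/(830766234 + (12389 - 1*23911)) = -7585 - 1/(830766234 + (12389 - 23911)) = -7585 - 1/(830766234 - 11522) = -7585 - 1/830754712 = -6301274490521/830754712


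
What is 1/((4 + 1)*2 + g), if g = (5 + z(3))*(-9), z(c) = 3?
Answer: -1/62 ≈ -0.016129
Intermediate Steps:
g = -72 (g = (5 + 3)*(-9) = 8*(-9) = -72)
1/((4 + 1)*2 + g) = 1/((4 + 1)*2 - 72) = 1/(5*2 - 72) = 1/(10 - 72) = 1/(-62) = -1/62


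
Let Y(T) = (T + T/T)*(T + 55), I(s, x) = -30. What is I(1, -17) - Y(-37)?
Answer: 618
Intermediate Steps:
Y(T) = (1 + T)*(55 + T) (Y(T) = (T + 1)*(55 + T) = (1 + T)*(55 + T))
I(1, -17) - Y(-37) = -30 - (55 + (-37)² + 56*(-37)) = -30 - (55 + 1369 - 2072) = -30 - 1*(-648) = -30 + 648 = 618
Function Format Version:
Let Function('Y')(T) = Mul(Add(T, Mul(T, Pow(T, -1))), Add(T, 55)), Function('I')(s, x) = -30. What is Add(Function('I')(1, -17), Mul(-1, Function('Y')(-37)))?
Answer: 618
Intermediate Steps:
Function('Y')(T) = Mul(Add(1, T), Add(55, T)) (Function('Y')(T) = Mul(Add(T, 1), Add(55, T)) = Mul(Add(1, T), Add(55, T)))
Add(Function('I')(1, -17), Mul(-1, Function('Y')(-37))) = Add(-30, Mul(-1, Add(55, Pow(-37, 2), Mul(56, -37)))) = Add(-30, Mul(-1, Add(55, 1369, -2072))) = Add(-30, Mul(-1, -648)) = Add(-30, 648) = 618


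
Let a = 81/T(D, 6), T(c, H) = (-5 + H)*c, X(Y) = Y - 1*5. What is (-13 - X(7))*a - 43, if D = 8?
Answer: -1559/8 ≈ -194.88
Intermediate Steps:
X(Y) = -5 + Y (X(Y) = Y - 5 = -5 + Y)
T(c, H) = c*(-5 + H)
a = 81/8 (a = 81/((8*(-5 + 6))) = 81/((8*1)) = 81/8 ≈ 10.125)
(-13 - X(7))*a - 43 = (-13 - (-5 + 7))*(81/8) - 43 = (-13 - 1*2)*(81/8) - 43 = (-13 - 2)*(81/8) - 43 = -15*81/8 - 43 = -1215/8 - 43 = -1559/8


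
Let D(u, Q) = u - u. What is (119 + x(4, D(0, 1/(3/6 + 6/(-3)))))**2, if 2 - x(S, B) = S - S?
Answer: 14641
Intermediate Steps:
D(u, Q) = 0
x(S, B) = 2 (x(S, B) = 2 - (S - S) = 2 - 1*0 = 2 + 0 = 2)
(119 + x(4, D(0, 1/(3/6 + 6/(-3)))))**2 = (119 + 2)**2 = 121**2 = 14641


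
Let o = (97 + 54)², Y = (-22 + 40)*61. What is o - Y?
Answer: 21703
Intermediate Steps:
Y = 1098 (Y = 18*61 = 1098)
o = 22801 (o = 151² = 22801)
o - Y = 22801 - 1*1098 = 22801 - 1098 = 21703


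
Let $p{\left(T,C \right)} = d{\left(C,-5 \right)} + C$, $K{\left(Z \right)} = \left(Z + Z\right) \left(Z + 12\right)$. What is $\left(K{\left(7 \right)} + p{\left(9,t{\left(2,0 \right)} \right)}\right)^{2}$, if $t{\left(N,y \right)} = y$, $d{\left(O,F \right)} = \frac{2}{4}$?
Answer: $\frac{284089}{4} \approx 71022.0$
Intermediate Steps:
$d{\left(O,F \right)} = \frac{1}{2}$ ($d{\left(O,F \right)} = 2 \cdot \frac{1}{4} = \frac{1}{2}$)
$K{\left(Z \right)} = 2 Z \left(12 + Z\right)$
$p{\left(T,C \right)} = \frac{1}{2} + C$
$\left(K{\left(7 \right)} + p{\left(9,t{\left(2,0 \right)} \right)}\right)^{2} = \left(2 \cdot 7 \left(12 + 7\right) + \left(\frac{1}{2} + 0\right)\right)^{2} = \left(2 \cdot 7 \cdot 19 + \frac{1}{2}\right)^{2} = \left(266 + \frac{1}{2}\right)^{2} = \left(\frac{533}{2}\right)^{2} = \frac{284089}{4}$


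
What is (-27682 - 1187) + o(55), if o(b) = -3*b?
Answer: -29034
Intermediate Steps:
(-27682 - 1187) + o(55) = (-27682 - 1187) - 3*55 = -28869 - 165 = -29034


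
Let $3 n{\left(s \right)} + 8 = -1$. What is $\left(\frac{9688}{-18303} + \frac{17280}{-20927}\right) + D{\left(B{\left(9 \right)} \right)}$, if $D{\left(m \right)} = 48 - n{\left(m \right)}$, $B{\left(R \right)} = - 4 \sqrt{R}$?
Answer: $\frac{19015354315}{383026881} \approx 49.645$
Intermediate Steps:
$n{\left(s \right)} = -3$ ($n{\left(s \right)} = - \frac{8}{3} + \frac{1}{3} \left(-1\right) = - \frac{8}{3} - \frac{1}{3} = -3$)
$D{\left(m \right)} = 51$ ($D{\left(m \right)} = 48 - -3 = 48 + 3 = 51$)
$\left(\frac{9688}{-18303} + \frac{17280}{-20927}\right) + D{\left(B{\left(9 \right)} \right)} = \left(\frac{9688}{-18303} + \frac{17280}{-20927}\right) + 51 = \left(9688 \left(- \frac{1}{18303}\right) + 17280 \left(- \frac{1}{20927}\right)\right) + 51 = \left(- \frac{9688}{18303} - \frac{17280}{20927}\right) + 51 = - \frac{519016616}{383026881} + 51 = \frac{19015354315}{383026881}$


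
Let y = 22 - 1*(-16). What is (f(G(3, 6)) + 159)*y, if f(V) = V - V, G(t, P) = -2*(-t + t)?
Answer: 6042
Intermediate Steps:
G(t, P) = 0 (G(t, P) = -2*0 = 0)
y = 38 (y = 22 + 16 = 38)
f(V) = 0
(f(G(3, 6)) + 159)*y = (0 + 159)*38 = 159*38 = 6042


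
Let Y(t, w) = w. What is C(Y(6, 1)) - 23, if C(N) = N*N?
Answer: -22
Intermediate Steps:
C(N) = N²
C(Y(6, 1)) - 23 = 1² - 23 = 1 - 23 = -22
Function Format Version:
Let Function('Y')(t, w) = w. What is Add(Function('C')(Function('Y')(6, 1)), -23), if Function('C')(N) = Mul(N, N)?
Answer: -22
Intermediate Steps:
Function('C')(N) = Pow(N, 2)
Add(Function('C')(Function('Y')(6, 1)), -23) = Add(Pow(1, 2), -23) = Add(1, -23) = -22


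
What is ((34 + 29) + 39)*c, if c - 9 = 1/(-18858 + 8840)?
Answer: 4598211/5009 ≈ 917.99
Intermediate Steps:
c = 90161/10018 (c = 9 + 1/(-18858 + 8840) = 9 + 1/(-10018) = 9 - 1/10018 = 90161/10018 ≈ 8.9999)
((34 + 29) + 39)*c = ((34 + 29) + 39)*(90161/10018) = (63 + 39)*(90161/10018) = 102*(90161/10018) = 4598211/5009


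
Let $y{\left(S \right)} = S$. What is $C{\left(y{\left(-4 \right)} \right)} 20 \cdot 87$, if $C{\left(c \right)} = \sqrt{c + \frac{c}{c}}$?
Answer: $1740 i \sqrt{3} \approx 3013.8 i$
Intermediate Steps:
$C{\left(c \right)} = \sqrt{1 + c}$ ($C{\left(c \right)} = \sqrt{c + 1} = \sqrt{1 + c}$)
$C{\left(y{\left(-4 \right)} \right)} 20 \cdot 87 = \sqrt{1 - 4} \cdot 20 \cdot 87 = \sqrt{-3} \cdot 20 \cdot 87 = i \sqrt{3} \cdot 20 \cdot 87 = 20 i \sqrt{3} \cdot 87 = 1740 i \sqrt{3}$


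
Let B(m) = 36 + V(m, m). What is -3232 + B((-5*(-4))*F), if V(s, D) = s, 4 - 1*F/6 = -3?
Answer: -2356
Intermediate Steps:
F = 42 (F = 24 - 6*(-3) = 24 + 18 = 42)
B(m) = 36 + m
-3232 + B((-5*(-4))*F) = -3232 + (36 - 5*(-4)*42) = -3232 + (36 + 20*42) = -3232 + (36 + 840) = -3232 + 876 = -2356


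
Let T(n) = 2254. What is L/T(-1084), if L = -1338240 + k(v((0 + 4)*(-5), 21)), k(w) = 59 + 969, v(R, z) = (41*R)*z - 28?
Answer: -668606/1127 ≈ -593.26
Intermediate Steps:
v(R, z) = -28 + 41*R*z (v(R, z) = 41*R*z - 28 = -28 + 41*R*z)
k(w) = 1028
L = -1337212 (L = -1338240 + 1028 = -1337212)
L/T(-1084) = -1337212/2254 = -1337212*1/2254 = -668606/1127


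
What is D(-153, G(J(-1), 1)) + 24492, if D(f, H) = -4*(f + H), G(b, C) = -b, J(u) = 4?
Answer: 25120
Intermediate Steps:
D(f, H) = -4*H - 4*f (D(f, H) = -4*(H + f) = -4*H - 4*f)
D(-153, G(J(-1), 1)) + 24492 = (-(-4)*4 - 4*(-153)) + 24492 = (-4*(-4) + 612) + 24492 = (16 + 612) + 24492 = 628 + 24492 = 25120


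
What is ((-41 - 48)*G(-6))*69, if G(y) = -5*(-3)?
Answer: -92115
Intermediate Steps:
G(y) = 15
((-41 - 48)*G(-6))*69 = ((-41 - 48)*15)*69 = -89*15*69 = -1335*69 = -92115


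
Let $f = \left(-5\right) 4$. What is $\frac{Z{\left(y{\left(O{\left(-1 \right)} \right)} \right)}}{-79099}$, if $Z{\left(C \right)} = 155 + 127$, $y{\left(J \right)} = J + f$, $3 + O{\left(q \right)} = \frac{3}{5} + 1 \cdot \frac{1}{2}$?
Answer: $- \frac{282}{79099} \approx -0.0035652$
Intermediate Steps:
$f = -20$
$O{\left(q \right)} = - \frac{19}{10}$ ($O{\left(q \right)} = -3 + \left(\frac{3}{5} + 1 \cdot \frac{1}{2}\right) = -3 + \left(3 \cdot \frac{1}{5} + 1 \cdot \frac{1}{2}\right) = -3 + \left(\frac{3}{5} + \frac{1}{2}\right) = -3 + \frac{11}{10} = - \frac{19}{10}$)
$y{\left(J \right)} = -20 + J$ ($y{\left(J \right)} = J - 20 = -20 + J$)
$Z{\left(C \right)} = 282$
$\frac{Z{\left(y{\left(O{\left(-1 \right)} \right)} \right)}}{-79099} = \frac{282}{-79099} = 282 \left(- \frac{1}{79099}\right) = - \frac{282}{79099}$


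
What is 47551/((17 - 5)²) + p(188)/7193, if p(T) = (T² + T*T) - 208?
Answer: 352183463/1035792 ≈ 340.01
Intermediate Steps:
p(T) = -208 + 2*T² (p(T) = (T² + T²) - 208 = 2*T² - 208 = -208 + 2*T²)
47551/((17 - 5)²) + p(188)/7193 = 47551/((17 - 5)²) + (-208 + 2*188²)/7193 = 47551/(12²) + (-208 + 2*35344)*(1/7193) = 47551/144 + (-208 + 70688)*(1/7193) = 47551*(1/144) + 70480*(1/7193) = 47551/144 + 70480/7193 = 352183463/1035792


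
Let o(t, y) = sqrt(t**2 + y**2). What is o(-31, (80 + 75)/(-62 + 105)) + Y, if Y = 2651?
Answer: 2651 + 31*sqrt(1874)/43 ≈ 2682.2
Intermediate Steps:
o(-31, (80 + 75)/(-62 + 105)) + Y = sqrt((-31)**2 + ((80 + 75)/(-62 + 105))**2) + 2651 = sqrt(961 + (155/43)**2) + 2651 = sqrt(961 + 24025/1849) + 2651 = sqrt(1800914/1849) + 2651 = 31*sqrt(1874)/43 + 2651 = 2651 + 31*sqrt(1874)/43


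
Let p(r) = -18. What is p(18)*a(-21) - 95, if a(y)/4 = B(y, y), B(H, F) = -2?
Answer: 49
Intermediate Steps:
a(y) = -8 (a(y) = 4*(-2) = -8)
p(18)*a(-21) - 95 = -18*(-8) - 95 = 144 - 95 = 49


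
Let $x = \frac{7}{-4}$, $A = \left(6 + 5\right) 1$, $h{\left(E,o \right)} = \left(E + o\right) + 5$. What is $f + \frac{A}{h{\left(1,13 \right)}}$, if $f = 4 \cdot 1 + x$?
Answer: $\frac{215}{76} \approx 2.8289$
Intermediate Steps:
$h{\left(E,o \right)} = 5 + E + o$
$A = 11$ ($A = 11 \cdot 1 = 11$)
$x = - \frac{7}{4}$ ($x = 7 \left(- \frac{1}{4}\right) = - \frac{7}{4} \approx -1.75$)
$f = \frac{9}{4}$ ($f = 4 \cdot 1 - \frac{7}{4} = 4 - \frac{7}{4} = \frac{9}{4} \approx 2.25$)
$f + \frac{A}{h{\left(1,13 \right)}} = \frac{9}{4} + \frac{1}{5 + 1 + 13} \cdot 11 = \frac{9}{4} + \frac{1}{19} \cdot 11 = \frac{9}{4} + \frac{11}{19} = \frac{215}{76}$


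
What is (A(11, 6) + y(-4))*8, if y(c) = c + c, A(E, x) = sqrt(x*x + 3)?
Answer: -64 + 8*sqrt(39) ≈ -14.040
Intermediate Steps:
A(E, x) = sqrt(3 + x**2) (A(E, x) = sqrt(x**2 + 3) = sqrt(3 + x**2))
y(c) = 2*c
(A(11, 6) + y(-4))*8 = (sqrt(3 + 6**2) + 2*(-4))*8 = (sqrt(3 + 36) - 8)*8 = (sqrt(39) - 8)*8 = (-8 + sqrt(39))*8 = -64 + 8*sqrt(39)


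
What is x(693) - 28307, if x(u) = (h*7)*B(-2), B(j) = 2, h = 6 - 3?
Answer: -28265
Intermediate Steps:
h = 3
x(u) = 42 (x(u) = (3*7)*2 = 21*2 = 42)
x(693) - 28307 = 42 - 28307 = -28265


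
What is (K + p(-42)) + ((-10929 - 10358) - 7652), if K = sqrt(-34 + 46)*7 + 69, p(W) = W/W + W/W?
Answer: -28868 + 14*sqrt(3) ≈ -28844.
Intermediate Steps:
p(W) = 2 (p(W) = 1 + 1 = 2)
K = 69 + 14*sqrt(3) (K = sqrt(12)*7 + 69 = (2*sqrt(3))*7 + 69 = 14*sqrt(3) + 69 = 69 + 14*sqrt(3) ≈ 93.249)
(K + p(-42)) + ((-10929 - 10358) - 7652) = ((69 + 14*sqrt(3)) + 2) + ((-10929 - 10358) - 7652) = (71 + 14*sqrt(3)) + (-21287 - 7652) = (71 + 14*sqrt(3)) - 28939 = -28868 + 14*sqrt(3)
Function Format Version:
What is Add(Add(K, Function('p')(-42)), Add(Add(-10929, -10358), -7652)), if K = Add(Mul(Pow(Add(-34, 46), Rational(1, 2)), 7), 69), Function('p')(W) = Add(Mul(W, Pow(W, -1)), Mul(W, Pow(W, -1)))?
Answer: Add(-28868, Mul(14, Pow(3, Rational(1, 2)))) ≈ -28844.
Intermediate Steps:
Function('p')(W) = 2 (Function('p')(W) = Add(1, 1) = 2)
K = Add(69, Mul(14, Pow(3, Rational(1, 2)))) (K = Add(Mul(Pow(12, Rational(1, 2)), 7), 69) = Add(Mul(Mul(2, Pow(3, Rational(1, 2))), 7), 69) = Add(Mul(14, Pow(3, Rational(1, 2))), 69) = Add(69, Mul(14, Pow(3, Rational(1, 2)))) ≈ 93.249)
Add(Add(K, Function('p')(-42)), Add(Add(-10929, -10358), -7652)) = Add(Add(Add(69, Mul(14, Pow(3, Rational(1, 2)))), 2), Add(Add(-10929, -10358), -7652)) = Add(Add(71, Mul(14, Pow(3, Rational(1, 2)))), Add(-21287, -7652)) = Add(Add(71, Mul(14, Pow(3, Rational(1, 2)))), -28939) = Add(-28868, Mul(14, Pow(3, Rational(1, 2))))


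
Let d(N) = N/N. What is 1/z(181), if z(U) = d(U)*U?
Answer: 1/181 ≈ 0.0055249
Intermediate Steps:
d(N) = 1
z(U) = U (z(U) = 1*U = U)
1/z(181) = 1/181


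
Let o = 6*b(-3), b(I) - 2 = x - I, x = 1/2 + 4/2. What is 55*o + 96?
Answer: 2571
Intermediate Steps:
x = 5/2 (x = 1*(1/2) + 4*(1/2) = 1/2 + 2 = 5/2 ≈ 2.5000)
b(I) = 9/2 - I (b(I) = 2 + (5/2 - I) = 9/2 - I)
o = 45 (o = 6*(9/2 - 1*(-3)) = 6*(9/2 + 3) = 6*(15/2) = 45)
55*o + 96 = 55*45 + 96 = 2475 + 96 = 2571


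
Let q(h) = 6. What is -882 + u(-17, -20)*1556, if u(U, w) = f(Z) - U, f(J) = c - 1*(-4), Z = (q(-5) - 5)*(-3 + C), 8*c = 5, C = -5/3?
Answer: 65533/2 ≈ 32767.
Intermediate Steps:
C = -5/3 (C = -5*1/3 = -5/3 ≈ -1.6667)
c = 5/8 (c = (1/8)*5 = 5/8 ≈ 0.62500)
Z = -14/3 (Z = (6 - 5)*(-3 - 5/3) = 1*(-14/3) = -14/3 ≈ -4.6667)
f(J) = 37/8 (f(J) = 5/8 - 1*(-4) = 5/8 + 4 = 37/8)
u(U, w) = 37/8 - U
-882 + u(-17, -20)*1556 = -882 + (37/8 - 1*(-17))*1556 = -882 + (37/8 + 17)*1556 = -882 + (173/8)*1556 = -882 + 67297/2 = 65533/2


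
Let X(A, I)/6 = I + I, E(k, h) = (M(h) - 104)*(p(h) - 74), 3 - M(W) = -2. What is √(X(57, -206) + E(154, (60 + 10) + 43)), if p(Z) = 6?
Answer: 2*√1065 ≈ 65.269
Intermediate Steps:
M(W) = 5 (M(W) = 3 - 1*(-2) = 3 + 2 = 5)
E(k, h) = 6732 (E(k, h) = (5 - 104)*(6 - 74) = -99*(-68) = 6732)
X(A, I) = 12*I (X(A, I) = 6*(I + I) = 6*(2*I) = 12*I)
√(X(57, -206) + E(154, (60 + 10) + 43)) = √(12*(-206) + 6732) = √(-2472 + 6732) = √4260 = 2*√1065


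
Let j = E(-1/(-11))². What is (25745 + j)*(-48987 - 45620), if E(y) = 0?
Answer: -2435657215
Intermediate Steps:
j = 0 (j = 0² = 0)
(25745 + j)*(-48987 - 45620) = (25745 + 0)*(-48987 - 45620) = 25745*(-94607) = -2435657215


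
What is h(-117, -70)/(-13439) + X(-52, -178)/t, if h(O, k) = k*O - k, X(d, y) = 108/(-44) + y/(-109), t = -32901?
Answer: -325829712325/530145690261 ≈ -0.61460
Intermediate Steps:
X(d, y) = -27/11 - y/109 (X(d, y) = 108*(-1/44) + y*(-1/109) = -27/11 - y/109)
h(O, k) = -k + O*k (h(O, k) = O*k - k = -k + O*k)
h(-117, -70)/(-13439) + X(-52, -178)/t = -70*(-1 - 117)/(-13439) + (-27/11 - 1/109*(-178))/(-32901) = -70*(-118)*(-1/13439) + (-27/11 + 178/109)*(-1/32901) = 8260*(-1/13439) - 985/1199*(-1/32901) = -8260/13439 + 985/39448299 = -325829712325/530145690261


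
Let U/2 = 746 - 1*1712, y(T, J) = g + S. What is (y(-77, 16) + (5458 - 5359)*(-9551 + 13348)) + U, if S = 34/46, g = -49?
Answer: 8600223/23 ≈ 3.7392e+5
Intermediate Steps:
S = 17/23 (S = 34*(1/46) = 17/23 ≈ 0.73913)
y(T, J) = -1110/23 (y(T, J) = -49 + 17/23 = -1110/23)
U = -1932 (U = 2*(746 - 1*1712) = 2*(746 - 1712) = 2*(-966) = -1932)
(y(-77, 16) + (5458 - 5359)*(-9551 + 13348)) + U = (-1110/23 + (5458 - 5359)*(-9551 + 13348)) - 1932 = (-1110/23 + 99*3797) - 1932 = (-1110/23 + 375903) - 1932 = 8644659/23 - 1932 = 8600223/23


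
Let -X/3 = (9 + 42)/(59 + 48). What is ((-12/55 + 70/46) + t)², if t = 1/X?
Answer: 13675431364/37459667025 ≈ 0.36507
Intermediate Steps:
X = -153/107 (X = -3*(9 + 42)/(59 + 48) = -153/107 ≈ -1.4299)
t = -107/153 (t = 1/(-153/107) = -107/153 ≈ -0.69935)
((-12/55 + 70/46) + t)² = ((-12/55 + 70/46) - 107/153)² = ((-12*1/55 + 70*(1/46)) - 107/153)² = ((-12/55 + 35/23) - 107/153)² = (1649/1265 - 107/153)² = (116942/193545)² = 13675431364/37459667025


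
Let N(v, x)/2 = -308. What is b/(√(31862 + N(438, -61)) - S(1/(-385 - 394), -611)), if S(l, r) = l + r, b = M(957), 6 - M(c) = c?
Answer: -58768729855/34597681169 + 192368597*√31246/69195362338 ≈ -1.2072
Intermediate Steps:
M(c) = 6 - c
N(v, x) = -616 (N(v, x) = 2*(-308) = -616)
b = -951 (b = 6 - 1*957 = 6 - 957 = -951)
b/(√(31862 + N(438, -61)) - S(1/(-385 - 394), -611)) = -951/(√(31862 - 616) - (1/(-385 - 394) - 611)) = -951/(√31246 - (1/(-779) - 611)) = -951/(√31246 - (-1/779 - 611)) = -951/(√31246 - 1*(-475970/779)) = -951/(√31246 + 475970/779) = -951/(475970/779 + √31246)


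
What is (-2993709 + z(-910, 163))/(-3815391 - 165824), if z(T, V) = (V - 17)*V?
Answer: 424273/568745 ≈ 0.74598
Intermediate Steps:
z(T, V) = V*(-17 + V) (z(T, V) = (-17 + V)*V = V*(-17 + V))
(-2993709 + z(-910, 163))/(-3815391 - 165824) = (-2993709 + 163*(-17 + 163))/(-3815391 - 165824) = (-2993709 + 163*146)/(-3981215) = (-2993709 + 23798)*(-1/3981215) = -2969911*(-1/3981215) = 424273/568745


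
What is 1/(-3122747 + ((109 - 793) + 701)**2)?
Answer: -1/3122458 ≈ -3.2026e-7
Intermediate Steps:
1/(-3122747 + ((109 - 793) + 701)**2) = 1/(-3122747 + (-684 + 701)**2) = 1/(-3122747 + 17**2) = 1/(-3122747 + 289) = 1/(-3122458) = -1/3122458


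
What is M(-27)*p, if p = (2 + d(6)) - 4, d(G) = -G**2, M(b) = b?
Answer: 1026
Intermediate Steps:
p = -38 (p = (2 - 1*6**2) - 4 = (2 - 1*36) - 4 = (2 - 36) - 4 = -34 - 4 = -38)
M(-27)*p = -27*(-38) = 1026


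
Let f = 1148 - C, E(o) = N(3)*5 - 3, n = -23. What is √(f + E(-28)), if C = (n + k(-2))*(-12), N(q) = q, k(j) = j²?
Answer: 2*√233 ≈ 30.529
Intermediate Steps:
C = 228 (C = (-23 + (-2)²)*(-12) = (-23 + 4)*(-12) = -19*(-12) = 228)
E(o) = 12 (E(o) = 3*5 - 3 = 15 - 3 = 12)
f = 920 (f = 1148 - 1*228 = 1148 - 228 = 920)
√(f + E(-28)) = √(920 + 12) = √932 = 2*√233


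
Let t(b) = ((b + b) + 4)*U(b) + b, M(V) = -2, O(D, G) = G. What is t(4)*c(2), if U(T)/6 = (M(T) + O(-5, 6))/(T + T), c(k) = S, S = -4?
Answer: -160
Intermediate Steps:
c(k) = -4
U(T) = 12/T (U(T) = 6*((-2 + 6)/(T + T)) = 6*(4/((2*T))) = 6*(4*(1/(2*T))) = 6*(2/T) = 12/T)
t(b) = b + 12*(4 + 2*b)/b (t(b) = ((b + b) + 4)*(12/b) + b = (2*b + 4)*(12/b) + b = (4 + 2*b)*(12/b) + b = 12*(4 + 2*b)/b + b = b + 12*(4 + 2*b)/b)
t(4)*c(2) = (24 + 4 + 48/4)*(-4) = (24 + 4 + 48*(¼))*(-4) = (24 + 4 + 12)*(-4) = 40*(-4) = -160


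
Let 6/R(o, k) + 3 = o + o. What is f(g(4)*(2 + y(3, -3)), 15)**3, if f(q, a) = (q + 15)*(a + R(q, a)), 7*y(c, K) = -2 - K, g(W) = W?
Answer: 16484028625/343 ≈ 4.8058e+7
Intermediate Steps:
R(o, k) = 6/(-3 + 2*o) (R(o, k) = 6/(-3 + (o + o)) = 6/(-3 + 2*o))
y(c, K) = -2/7 - K/7 (y(c, K) = (-2 - K)/7 = -2/7 - K/7)
f(q, a) = (15 + q)*(a + 6/(-3 + 2*q)) (f(q, a) = (q + 15)*(a + 6/(-3 + 2*q)) = (15 + q)*(a + 6/(-3 + 2*q)))
f(g(4)*(2 + y(3, -3)), 15)**3 = ((90 + 6*(4*(2 + (-2/7 - 1/7*(-3)))) + 15*(-3 + 2*(4*(2 + (-2/7 - 1/7*(-3)))))*(15 + 4*(2 + (-2/7 - 1/7*(-3)))))/(-3 + 2*(4*(2 + (-2/7 - 1/7*(-3))))))**3 = ((90 + 6*(4*(2 + (-2/7 + 3/7))) + 15*(-3 + 2*(4*(2 + (-2/7 + 3/7))))*(15 + 4*(2 + (-2/7 + 3/7))))/(-3 + 2*(4*(2 + (-2/7 + 3/7)))))**3 = ((90 + 6*(4*(2 + 1/7)) + 15*(-3 + 2*(4*(2 + 1/7)))*(15 + 4*(2 + 1/7)))/(-3 + 2*(4*(2 + 1/7))))**3 = ((90 + 6*(4*(15/7)) + 15*(-3 + 2*(4*(15/7)))*(15 + 4*(15/7)))/(-3 + 2*(4*(15/7))))**3 = ((90 + 6*(60/7) + 15*(-3 + 2*(60/7))*(15 + 60/7))/(-3 + 2*(60/7)))**3 = ((90 + 360/7 + 15*(-3 + 120/7)*(165/7))/(-3 + 120/7))**3 = ((90 + 360/7 + 15*(99/7)*(165/7))/(99/7))**3 = (7*(90 + 360/7 + 245025/49)/99)**3 = ((7/99)*(251955/49))**3 = (2545/7)**3 = 16484028625/343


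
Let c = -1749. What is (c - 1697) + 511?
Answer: -2935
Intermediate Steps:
(c - 1697) + 511 = (-1749 - 1697) + 511 = -3446 + 511 = -2935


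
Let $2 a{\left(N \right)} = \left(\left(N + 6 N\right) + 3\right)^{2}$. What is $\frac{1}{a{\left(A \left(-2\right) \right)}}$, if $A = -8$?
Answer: $\frac{2}{13225} \approx 0.00015123$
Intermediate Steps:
$a{\left(N \right)} = \frac{\left(3 + 7 N\right)^{2}}{2}$ ($a{\left(N \right)} = \frac{\left(\left(N + 6 N\right) + 3\right)^{2}}{2} = \frac{\left(7 N + 3\right)^{2}}{2} = \frac{\left(3 + 7 N\right)^{2}}{2}$)
$\frac{1}{a{\left(A \left(-2\right) \right)}} = \frac{1}{\frac{1}{2} \left(3 + 7 \left(\left(-8\right) \left(-2\right)\right)\right)^{2}} = \frac{1}{\frac{1}{2} \left(3 + 7 \cdot 16\right)^{2}} = \frac{1}{\frac{1}{2} \left(3 + 112\right)^{2}} = \frac{1}{\frac{1}{2} \cdot 115^{2}} = \frac{1}{\frac{1}{2} \cdot 13225} = \frac{1}{\frac{13225}{2}} = \frac{2}{13225}$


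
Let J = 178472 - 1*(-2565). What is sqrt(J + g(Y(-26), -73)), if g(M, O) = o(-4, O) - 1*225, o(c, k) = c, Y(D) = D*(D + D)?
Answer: 2*sqrt(45202) ≈ 425.22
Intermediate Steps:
Y(D) = 2*D**2 (Y(D) = D*(2*D) = 2*D**2)
J = 181037 (J = 178472 + 2565 = 181037)
g(M, O) = -229 (g(M, O) = -4 - 1*225 = -4 - 225 = -229)
sqrt(J + g(Y(-26), -73)) = sqrt(181037 - 229) = sqrt(180808) = 2*sqrt(45202)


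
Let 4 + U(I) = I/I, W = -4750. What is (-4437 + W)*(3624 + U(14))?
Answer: -33266127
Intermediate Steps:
U(I) = -3 (U(I) = -4 + I/I = -4 + 1 = -3)
(-4437 + W)*(3624 + U(14)) = (-4437 - 4750)*(3624 - 3) = -9187*3621 = -33266127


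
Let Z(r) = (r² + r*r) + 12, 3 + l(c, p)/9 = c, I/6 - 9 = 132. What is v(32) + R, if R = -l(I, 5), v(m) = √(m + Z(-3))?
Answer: -7587 + √62 ≈ -7579.1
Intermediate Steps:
I = 846 (I = 54 + 6*132 = 54 + 792 = 846)
l(c, p) = -27 + 9*c
Z(r) = 12 + 2*r² (Z(r) = (r² + r²) + 12 = 2*r² + 12 = 12 + 2*r²)
v(m) = √(30 + m) (v(m) = √(m + (12 + 2*(-3)²)) = √(m + (12 + 2*9)) = √(m + (12 + 18)) = √(m + 30) = √(30 + m))
R = -7587 (R = -(-27 + 9*846) = -(-27 + 7614) = -1*7587 = -7587)
v(32) + R = √(30 + 32) - 7587 = √62 - 7587 = -7587 + √62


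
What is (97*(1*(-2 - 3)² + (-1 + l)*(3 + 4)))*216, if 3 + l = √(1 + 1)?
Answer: -62856 + 146664*√2 ≈ 1.4456e+5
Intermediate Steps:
l = -3 + √2 (l = -3 + √(1 + 1) = -3 + √2 ≈ -1.5858)
(97*(1*(-2 - 3)² + (-1 + l)*(3 + 4)))*216 = (97*(1*(-2 - 3)² + (-1 + (-3 + √2))*(3 + 4)))*216 = (97*(1*(-5)² + (-4 + √2)*7))*216 = (97*(1*25 + (-28 + 7*√2)))*216 = (97*(25 + (-28 + 7*√2)))*216 = (97*(-3 + 7*√2))*216 = (-291 + 679*√2)*216 = -62856 + 146664*√2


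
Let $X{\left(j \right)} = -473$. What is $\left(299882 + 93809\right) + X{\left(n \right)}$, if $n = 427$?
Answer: $393218$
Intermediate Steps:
$\left(299882 + 93809\right) + X{\left(n \right)} = \left(299882 + 93809\right) - 473 = 393691 - 473 = 393218$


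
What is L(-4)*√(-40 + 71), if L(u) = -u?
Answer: 4*√31 ≈ 22.271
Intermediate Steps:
L(-4)*√(-40 + 71) = (-1*(-4))*√(-40 + 71) = 4*√31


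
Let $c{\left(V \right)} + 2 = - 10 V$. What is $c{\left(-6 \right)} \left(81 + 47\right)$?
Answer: $7424$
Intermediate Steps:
$c{\left(V \right)} = -2 - 10 V$
$c{\left(-6 \right)} \left(81 + 47\right) = \left(-2 - -60\right) \left(81 + 47\right) = \left(-2 + 60\right) 128 = 58 \cdot 128 = 7424$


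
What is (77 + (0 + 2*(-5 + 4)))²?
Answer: 5625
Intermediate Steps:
(77 + (0 + 2*(-5 + 4)))² = (77 + (0 + 2*(-1)))² = (77 + (0 - 2))² = (77 - 2)² = 75² = 5625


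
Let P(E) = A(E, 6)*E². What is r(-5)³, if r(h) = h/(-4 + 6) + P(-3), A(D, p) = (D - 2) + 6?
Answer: 2197/8 ≈ 274.63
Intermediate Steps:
A(D, p) = 4 + D (A(D, p) = (-2 + D) + 6 = 4 + D)
P(E) = E²*(4 + E) (P(E) = (4 + E)*E² = E²*(4 + E))
r(h) = 9 + h/2 (r(h) = h/(-4 + 6) + (-3)²*(4 - 3) = h/2 + 9*1 = h*(½) + 9 = h/2 + 9 = 9 + h/2)
r(-5)³ = (9 + (½)*(-5))³ = (9 - 5/2)³ = (13/2)³ = 2197/8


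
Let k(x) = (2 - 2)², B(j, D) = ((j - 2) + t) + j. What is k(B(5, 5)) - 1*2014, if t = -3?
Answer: -2014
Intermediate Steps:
B(j, D) = -5 + 2*j (B(j, D) = ((j - 2) - 3) + j = ((-2 + j) - 3) + j = (-5 + j) + j = -5 + 2*j)
k(x) = 0 (k(x) = 0² = 0)
k(B(5, 5)) - 1*2014 = 0 - 1*2014 = 0 - 2014 = -2014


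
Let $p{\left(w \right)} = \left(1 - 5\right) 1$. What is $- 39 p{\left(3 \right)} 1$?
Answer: $156$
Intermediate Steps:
$p{\left(w \right)} = -4$ ($p{\left(w \right)} = \left(-4\right) 1 = -4$)
$- 39 p{\left(3 \right)} 1 = \left(-39\right) \left(-4\right) 1 = 156 \cdot 1 = 156$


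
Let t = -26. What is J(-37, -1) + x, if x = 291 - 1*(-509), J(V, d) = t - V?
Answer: 811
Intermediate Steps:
J(V, d) = -26 - V
x = 800 (x = 291 + 509 = 800)
J(-37, -1) + x = (-26 - 1*(-37)) + 800 = (-26 + 37) + 800 = 11 + 800 = 811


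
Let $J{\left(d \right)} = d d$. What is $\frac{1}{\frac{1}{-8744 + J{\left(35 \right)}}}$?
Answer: $-7519$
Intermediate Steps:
$J{\left(d \right)} = d^{2}$
$\frac{1}{\frac{1}{-8744 + J{\left(35 \right)}}} = \frac{1}{\frac{1}{-8744 + 35^{2}}} = \frac{1}{\frac{1}{-8744 + 1225}} = \frac{1}{\frac{1}{-7519}} = \frac{1}{- \frac{1}{7519}} = -7519$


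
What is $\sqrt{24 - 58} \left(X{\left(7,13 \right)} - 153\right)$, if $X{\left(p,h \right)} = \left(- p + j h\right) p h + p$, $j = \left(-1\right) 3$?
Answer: $- 4332 i \sqrt{34} \approx - 25260.0 i$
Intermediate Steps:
$j = -3$
$X{\left(p,h \right)} = p + h p \left(- p - 3 h\right)$ ($X{\left(p,h \right)} = \left(- p - 3 h\right) p h + p = p \left(- p - 3 h\right) h + p = h p \left(- p - 3 h\right) + p = p + h p \left(- p - 3 h\right)$)
$\sqrt{24 - 58} \left(X{\left(7,13 \right)} - 153\right) = \sqrt{24 - 58} \left(7 \left(1 - 3 \cdot 13^{2} - 13 \cdot 7\right) - 153\right) = \sqrt{-34} \left(7 \left(1 - 507 - 91\right) - 153\right) = i \sqrt{34} \left(7 \left(1 - 507 - 91\right) - 153\right) = i \sqrt{34} \left(7 \left(-597\right) - 153\right) = i \sqrt{34} \left(-4179 - 153\right) = i \sqrt{34} \left(-4332\right) = - 4332 i \sqrt{34}$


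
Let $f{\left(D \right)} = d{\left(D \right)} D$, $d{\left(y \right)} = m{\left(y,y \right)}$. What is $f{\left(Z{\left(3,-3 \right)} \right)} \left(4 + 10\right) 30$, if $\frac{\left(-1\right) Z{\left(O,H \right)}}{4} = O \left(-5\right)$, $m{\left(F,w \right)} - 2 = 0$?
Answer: $50400$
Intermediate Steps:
$m{\left(F,w \right)} = 2$ ($m{\left(F,w \right)} = 2 + 0 = 2$)
$d{\left(y \right)} = 2$
$Z{\left(O,H \right)} = 20 O$ ($Z{\left(O,H \right)} = - 4 O \left(-5\right) = - 4 \left(- 5 O\right) = 20 O$)
$f{\left(D \right)} = 2 D$
$f{\left(Z{\left(3,-3 \right)} \right)} \left(4 + 10\right) 30 = 2 \cdot 20 \cdot 3 \left(4 + 10\right) 30 = 2 \cdot 60 \cdot 14 \cdot 30 = 120 \cdot 14 \cdot 30 = 1680 \cdot 30 = 50400$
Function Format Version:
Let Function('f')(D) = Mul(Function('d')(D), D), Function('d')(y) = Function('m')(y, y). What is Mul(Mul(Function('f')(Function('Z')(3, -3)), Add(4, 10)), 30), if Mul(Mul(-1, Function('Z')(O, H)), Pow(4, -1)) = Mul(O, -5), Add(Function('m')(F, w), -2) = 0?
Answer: 50400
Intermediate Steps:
Function('m')(F, w) = 2 (Function('m')(F, w) = Add(2, 0) = 2)
Function('d')(y) = 2
Function('Z')(O, H) = Mul(20, O) (Function('Z')(O, H) = Mul(-4, Mul(O, -5)) = Mul(-4, Mul(-5, O)) = Mul(20, O))
Function('f')(D) = Mul(2, D)
Mul(Mul(Function('f')(Function('Z')(3, -3)), Add(4, 10)), 30) = Mul(Mul(Mul(2, Mul(20, 3)), Add(4, 10)), 30) = Mul(Mul(Mul(2, 60), 14), 30) = Mul(Mul(120, 14), 30) = Mul(1680, 30) = 50400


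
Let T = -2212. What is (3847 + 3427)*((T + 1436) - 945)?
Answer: -12518554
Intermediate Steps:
(3847 + 3427)*((T + 1436) - 945) = (3847 + 3427)*((-2212 + 1436) - 945) = 7274*(-776 - 945) = 7274*(-1721) = -12518554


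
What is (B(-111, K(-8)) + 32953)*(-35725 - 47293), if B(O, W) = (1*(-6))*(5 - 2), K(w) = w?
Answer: -2734197830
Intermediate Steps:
B(O, W) = -18 (B(O, W) = -6*3 = -18)
(B(-111, K(-8)) + 32953)*(-35725 - 47293) = (-18 + 32953)*(-35725 - 47293) = 32935*(-83018) = -2734197830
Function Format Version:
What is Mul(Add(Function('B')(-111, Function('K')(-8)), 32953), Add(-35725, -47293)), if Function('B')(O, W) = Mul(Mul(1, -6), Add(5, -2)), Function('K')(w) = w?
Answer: -2734197830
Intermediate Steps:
Function('B')(O, W) = -18 (Function('B')(O, W) = Mul(-6, 3) = -18)
Mul(Add(Function('B')(-111, Function('K')(-8)), 32953), Add(-35725, -47293)) = Mul(Add(-18, 32953), Add(-35725, -47293)) = Mul(32935, -83018) = -2734197830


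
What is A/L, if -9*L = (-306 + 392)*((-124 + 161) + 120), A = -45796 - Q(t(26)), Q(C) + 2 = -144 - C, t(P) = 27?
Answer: 9549/314 ≈ 30.411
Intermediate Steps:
Q(C) = -146 - C (Q(C) = -2 + (-144 - C) = -146 - C)
A = -45623 (A = -45796 - (-146 - 1*27) = -45796 - (-146 - 27) = -45796 - 1*(-173) = -45796 + 173 = -45623)
L = -13502/9 (L = -(-306 + 392)*((-124 + 161) + 120)/9 = -86*(37 + 120)/9 = -86*157/9 = -⅑*13502 = -13502/9 ≈ -1500.2)
A/L = -45623/(-13502/9) = -45623*(-9/13502) = 9549/314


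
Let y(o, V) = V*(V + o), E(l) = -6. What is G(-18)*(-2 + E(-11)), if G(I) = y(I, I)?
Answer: -5184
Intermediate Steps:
G(I) = 2*I² (G(I) = I*(I + I) = I*(2*I) = 2*I²)
G(-18)*(-2 + E(-11)) = (2*(-18)²)*(-2 - 6) = (2*324)*(-8) = 648*(-8) = -5184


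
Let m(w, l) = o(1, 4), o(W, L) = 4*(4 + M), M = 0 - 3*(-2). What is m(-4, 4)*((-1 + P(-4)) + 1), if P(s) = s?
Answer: -160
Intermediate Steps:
M = 6 (M = 0 + 6 = 6)
o(W, L) = 40 (o(W, L) = 4*(4 + 6) = 4*10 = 40)
m(w, l) = 40
m(-4, 4)*((-1 + P(-4)) + 1) = 40*((-1 - 4) + 1) = 40*(-5 + 1) = 40*(-4) = -160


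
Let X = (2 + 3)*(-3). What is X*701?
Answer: -10515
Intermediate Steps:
X = -15 (X = 5*(-3) = -15)
X*701 = -15*701 = -10515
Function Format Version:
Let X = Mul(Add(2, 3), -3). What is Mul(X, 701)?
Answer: -10515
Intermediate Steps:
X = -15 (X = Mul(5, -3) = -15)
Mul(X, 701) = Mul(-15, 701) = -10515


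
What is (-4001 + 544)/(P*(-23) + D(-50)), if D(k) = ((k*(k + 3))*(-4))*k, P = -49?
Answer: -3457/471127 ≈ -0.0073377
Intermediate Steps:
D(k) = -4*k²*(3 + k) (D(k) = ((k*(3 + k))*(-4))*k = (-4*k*(3 + k))*k = -4*k²*(3 + k))
(-4001 + 544)/(P*(-23) + D(-50)) = (-4001 + 544)/(-49*(-23) + 4*(-50)²*(-3 - 1*(-50))) = -3457/(1127 + 4*2500*(-3 + 50)) = -3457/(1127 + 4*2500*47) = -3457/(1127 + 470000) = -3457/471127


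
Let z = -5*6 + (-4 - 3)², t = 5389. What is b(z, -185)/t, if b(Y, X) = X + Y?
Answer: -166/5389 ≈ -0.030804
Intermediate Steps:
z = 19 (z = -30 + (-7)² = -30 + 49 = 19)
b(z, -185)/t = (-185 + 19)/5389 = -166*1/5389 = -166/5389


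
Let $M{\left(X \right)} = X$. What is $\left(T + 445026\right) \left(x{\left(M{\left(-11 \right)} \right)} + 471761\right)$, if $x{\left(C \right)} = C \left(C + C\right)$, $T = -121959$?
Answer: $152488593201$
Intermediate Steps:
$x{\left(C \right)} = 2 C^{2}$ ($x{\left(C \right)} = C 2 C = 2 C^{2}$)
$\left(T + 445026\right) \left(x{\left(M{\left(-11 \right)} \right)} + 471761\right) = \left(-121959 + 445026\right) \left(2 \left(-11\right)^{2} + 471761\right) = 323067 \left(2 \cdot 121 + 471761\right) = 323067 \left(242 + 471761\right) = 323067 \cdot 472003 = 152488593201$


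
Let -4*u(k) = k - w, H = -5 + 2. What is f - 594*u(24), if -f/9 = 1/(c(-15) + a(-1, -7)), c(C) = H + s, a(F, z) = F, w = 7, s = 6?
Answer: 2520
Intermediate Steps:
H = -3
c(C) = 3 (c(C) = -3 + 6 = 3)
f = -9/2 (f = -9/(3 - 1) = -9/2 ≈ -4.5000)
u(k) = 7/4 - k/4 (u(k) = -(k - 1*7)/4 = -(k - 7)/4 = -(-7 + k)/4 = 7/4 - k/4)
f - 594*u(24) = -9/2 - 594*(7/4 - 1/4*24) = -9/2 - 594*(7/4 - 6) = -9/2 - 594*(-17/4) = -9/2 + 5049/2 = 2520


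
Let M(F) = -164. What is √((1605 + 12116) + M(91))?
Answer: √13557 ≈ 116.43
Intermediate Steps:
√((1605 + 12116) + M(91)) = √((1605 + 12116) - 164) = √(13721 - 164) = √13557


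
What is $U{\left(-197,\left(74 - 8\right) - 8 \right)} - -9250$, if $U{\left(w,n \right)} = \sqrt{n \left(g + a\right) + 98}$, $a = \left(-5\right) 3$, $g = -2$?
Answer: $9250 + 2 i \sqrt{222} \approx 9250.0 + 29.799 i$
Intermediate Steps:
$a = -15$
$U{\left(w,n \right)} = \sqrt{98 - 17 n}$ ($U{\left(w,n \right)} = \sqrt{n \left(-2 - 15\right) + 98} = \sqrt{n \left(-17\right) + 98} = \sqrt{- 17 n + 98} = \sqrt{98 - 17 n}$)
$U{\left(-197,\left(74 - 8\right) - 8 \right)} - -9250 = \sqrt{98 - 17 \left(\left(74 - 8\right) - 8\right)} - -9250 = \sqrt{98 - 17 \left(66 - 8\right)} + 9250 = \sqrt{98 - 986} + 9250 = \sqrt{-888} + 9250 = 2 i \sqrt{222} + 9250 = 9250 + 2 i \sqrt{222}$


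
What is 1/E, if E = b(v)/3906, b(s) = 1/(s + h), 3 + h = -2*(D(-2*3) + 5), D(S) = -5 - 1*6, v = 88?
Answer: 378882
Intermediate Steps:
D(S) = -11 (D(S) = -5 - 6 = -11)
h = 9 (h = -3 - 2*(-11 + 5) = -3 - 2*(-6) = -3 + 12 = 9)
b(s) = 1/(9 + s) (b(s) = 1/(s + 9) = 1/(9 + s))
E = 1/378882 (E = 1/((9 + 88)*3906) = (1/3906)/97 = (1/97)*(1/3906) = 1/378882 ≈ 2.6393e-6)
1/E = 1/(1/378882) = 378882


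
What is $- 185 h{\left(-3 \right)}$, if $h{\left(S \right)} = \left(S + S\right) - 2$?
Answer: $1480$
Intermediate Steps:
$h{\left(S \right)} = -2 + 2 S$ ($h{\left(S \right)} = 2 S - 2 = -2 + 2 S$)
$- 185 h{\left(-3 \right)} = - 185 \left(-2 + 2 \left(-3\right)\right) = - 185 \left(-2 - 6\right) = \left(-185\right) \left(-8\right) = 1480$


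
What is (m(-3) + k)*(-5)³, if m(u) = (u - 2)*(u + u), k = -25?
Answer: -625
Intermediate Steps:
m(u) = 2*u*(-2 + u) (m(u) = (-2 + u)*(2*u) = 2*u*(-2 + u))
(m(-3) + k)*(-5)³ = (2*(-3)*(-2 - 3) - 25)*(-5)³ = (2*(-3)*(-5) - 25)*(-125) = (30 - 25)*(-125) = 5*(-125) = -625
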